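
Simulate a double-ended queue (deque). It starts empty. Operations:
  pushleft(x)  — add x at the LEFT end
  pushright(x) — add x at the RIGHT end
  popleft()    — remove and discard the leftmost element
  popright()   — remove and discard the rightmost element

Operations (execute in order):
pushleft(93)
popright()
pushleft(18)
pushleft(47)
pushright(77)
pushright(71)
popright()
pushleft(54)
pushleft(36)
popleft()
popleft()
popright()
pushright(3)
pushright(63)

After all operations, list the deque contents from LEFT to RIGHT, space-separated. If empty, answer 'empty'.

pushleft(93): [93]
popright(): []
pushleft(18): [18]
pushleft(47): [47, 18]
pushright(77): [47, 18, 77]
pushright(71): [47, 18, 77, 71]
popright(): [47, 18, 77]
pushleft(54): [54, 47, 18, 77]
pushleft(36): [36, 54, 47, 18, 77]
popleft(): [54, 47, 18, 77]
popleft(): [47, 18, 77]
popright(): [47, 18]
pushright(3): [47, 18, 3]
pushright(63): [47, 18, 3, 63]

Answer: 47 18 3 63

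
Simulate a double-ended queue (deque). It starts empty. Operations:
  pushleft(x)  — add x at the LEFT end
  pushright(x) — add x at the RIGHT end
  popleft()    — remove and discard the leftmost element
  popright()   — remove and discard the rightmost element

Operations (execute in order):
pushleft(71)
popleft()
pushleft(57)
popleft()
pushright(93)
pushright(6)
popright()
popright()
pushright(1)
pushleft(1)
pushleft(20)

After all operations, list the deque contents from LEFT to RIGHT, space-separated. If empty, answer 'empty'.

pushleft(71): [71]
popleft(): []
pushleft(57): [57]
popleft(): []
pushright(93): [93]
pushright(6): [93, 6]
popright(): [93]
popright(): []
pushright(1): [1]
pushleft(1): [1, 1]
pushleft(20): [20, 1, 1]

Answer: 20 1 1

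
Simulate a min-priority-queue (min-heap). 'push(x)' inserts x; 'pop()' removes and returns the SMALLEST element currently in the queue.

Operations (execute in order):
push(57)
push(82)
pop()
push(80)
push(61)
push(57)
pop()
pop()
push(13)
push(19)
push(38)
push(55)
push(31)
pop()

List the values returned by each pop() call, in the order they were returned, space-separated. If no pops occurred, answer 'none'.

push(57): heap contents = [57]
push(82): heap contents = [57, 82]
pop() → 57: heap contents = [82]
push(80): heap contents = [80, 82]
push(61): heap contents = [61, 80, 82]
push(57): heap contents = [57, 61, 80, 82]
pop() → 57: heap contents = [61, 80, 82]
pop() → 61: heap contents = [80, 82]
push(13): heap contents = [13, 80, 82]
push(19): heap contents = [13, 19, 80, 82]
push(38): heap contents = [13, 19, 38, 80, 82]
push(55): heap contents = [13, 19, 38, 55, 80, 82]
push(31): heap contents = [13, 19, 31, 38, 55, 80, 82]
pop() → 13: heap contents = [19, 31, 38, 55, 80, 82]

Answer: 57 57 61 13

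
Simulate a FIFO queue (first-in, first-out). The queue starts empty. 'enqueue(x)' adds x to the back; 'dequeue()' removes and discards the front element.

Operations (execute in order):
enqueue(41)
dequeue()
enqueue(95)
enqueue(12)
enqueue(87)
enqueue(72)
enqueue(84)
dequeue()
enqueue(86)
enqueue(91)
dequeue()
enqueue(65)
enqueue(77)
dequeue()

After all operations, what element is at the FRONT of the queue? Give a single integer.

enqueue(41): queue = [41]
dequeue(): queue = []
enqueue(95): queue = [95]
enqueue(12): queue = [95, 12]
enqueue(87): queue = [95, 12, 87]
enqueue(72): queue = [95, 12, 87, 72]
enqueue(84): queue = [95, 12, 87, 72, 84]
dequeue(): queue = [12, 87, 72, 84]
enqueue(86): queue = [12, 87, 72, 84, 86]
enqueue(91): queue = [12, 87, 72, 84, 86, 91]
dequeue(): queue = [87, 72, 84, 86, 91]
enqueue(65): queue = [87, 72, 84, 86, 91, 65]
enqueue(77): queue = [87, 72, 84, 86, 91, 65, 77]
dequeue(): queue = [72, 84, 86, 91, 65, 77]

Answer: 72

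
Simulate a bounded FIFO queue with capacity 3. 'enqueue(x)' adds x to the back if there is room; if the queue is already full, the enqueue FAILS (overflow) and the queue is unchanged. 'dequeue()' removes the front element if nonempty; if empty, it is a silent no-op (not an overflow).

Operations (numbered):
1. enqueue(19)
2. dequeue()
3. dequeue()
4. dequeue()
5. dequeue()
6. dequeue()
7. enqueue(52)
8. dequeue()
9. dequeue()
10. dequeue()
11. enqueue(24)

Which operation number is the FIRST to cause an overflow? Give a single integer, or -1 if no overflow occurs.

1. enqueue(19): size=1
2. dequeue(): size=0
3. dequeue(): empty, no-op, size=0
4. dequeue(): empty, no-op, size=0
5. dequeue(): empty, no-op, size=0
6. dequeue(): empty, no-op, size=0
7. enqueue(52): size=1
8. dequeue(): size=0
9. dequeue(): empty, no-op, size=0
10. dequeue(): empty, no-op, size=0
11. enqueue(24): size=1

Answer: -1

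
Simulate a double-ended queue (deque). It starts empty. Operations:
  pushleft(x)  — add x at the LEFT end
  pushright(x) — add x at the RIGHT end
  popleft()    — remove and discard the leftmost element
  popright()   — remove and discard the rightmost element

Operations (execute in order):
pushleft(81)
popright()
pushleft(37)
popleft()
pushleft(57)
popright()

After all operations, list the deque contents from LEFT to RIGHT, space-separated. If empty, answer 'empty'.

Answer: empty

Derivation:
pushleft(81): [81]
popright(): []
pushleft(37): [37]
popleft(): []
pushleft(57): [57]
popright(): []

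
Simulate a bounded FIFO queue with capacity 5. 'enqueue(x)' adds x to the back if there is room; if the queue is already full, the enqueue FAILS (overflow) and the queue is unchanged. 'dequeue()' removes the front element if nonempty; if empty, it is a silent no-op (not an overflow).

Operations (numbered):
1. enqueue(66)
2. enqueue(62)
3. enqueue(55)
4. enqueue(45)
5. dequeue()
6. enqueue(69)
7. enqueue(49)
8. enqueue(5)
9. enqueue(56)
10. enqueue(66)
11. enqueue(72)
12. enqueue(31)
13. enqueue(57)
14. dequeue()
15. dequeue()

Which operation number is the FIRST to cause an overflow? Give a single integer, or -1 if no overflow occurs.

1. enqueue(66): size=1
2. enqueue(62): size=2
3. enqueue(55): size=3
4. enqueue(45): size=4
5. dequeue(): size=3
6. enqueue(69): size=4
7. enqueue(49): size=5
8. enqueue(5): size=5=cap → OVERFLOW (fail)
9. enqueue(56): size=5=cap → OVERFLOW (fail)
10. enqueue(66): size=5=cap → OVERFLOW (fail)
11. enqueue(72): size=5=cap → OVERFLOW (fail)
12. enqueue(31): size=5=cap → OVERFLOW (fail)
13. enqueue(57): size=5=cap → OVERFLOW (fail)
14. dequeue(): size=4
15. dequeue(): size=3

Answer: 8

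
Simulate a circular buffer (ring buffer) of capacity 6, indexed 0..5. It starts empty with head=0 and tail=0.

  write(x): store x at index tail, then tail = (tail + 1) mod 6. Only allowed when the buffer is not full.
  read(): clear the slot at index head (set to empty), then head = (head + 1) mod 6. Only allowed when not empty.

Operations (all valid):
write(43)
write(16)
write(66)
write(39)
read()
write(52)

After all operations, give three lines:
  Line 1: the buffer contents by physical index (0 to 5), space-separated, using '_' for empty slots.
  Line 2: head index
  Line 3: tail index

write(43): buf=[43 _ _ _ _ _], head=0, tail=1, size=1
write(16): buf=[43 16 _ _ _ _], head=0, tail=2, size=2
write(66): buf=[43 16 66 _ _ _], head=0, tail=3, size=3
write(39): buf=[43 16 66 39 _ _], head=0, tail=4, size=4
read(): buf=[_ 16 66 39 _ _], head=1, tail=4, size=3
write(52): buf=[_ 16 66 39 52 _], head=1, tail=5, size=4

Answer: _ 16 66 39 52 _
1
5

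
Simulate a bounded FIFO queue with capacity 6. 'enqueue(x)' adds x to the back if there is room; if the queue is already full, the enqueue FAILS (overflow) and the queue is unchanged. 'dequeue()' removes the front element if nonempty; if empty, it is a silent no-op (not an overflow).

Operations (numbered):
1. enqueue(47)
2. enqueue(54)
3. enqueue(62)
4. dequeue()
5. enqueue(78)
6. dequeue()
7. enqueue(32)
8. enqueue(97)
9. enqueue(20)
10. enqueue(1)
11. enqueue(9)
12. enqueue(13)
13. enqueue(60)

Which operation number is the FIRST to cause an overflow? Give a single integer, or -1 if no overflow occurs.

1. enqueue(47): size=1
2. enqueue(54): size=2
3. enqueue(62): size=3
4. dequeue(): size=2
5. enqueue(78): size=3
6. dequeue(): size=2
7. enqueue(32): size=3
8. enqueue(97): size=4
9. enqueue(20): size=5
10. enqueue(1): size=6
11. enqueue(9): size=6=cap → OVERFLOW (fail)
12. enqueue(13): size=6=cap → OVERFLOW (fail)
13. enqueue(60): size=6=cap → OVERFLOW (fail)

Answer: 11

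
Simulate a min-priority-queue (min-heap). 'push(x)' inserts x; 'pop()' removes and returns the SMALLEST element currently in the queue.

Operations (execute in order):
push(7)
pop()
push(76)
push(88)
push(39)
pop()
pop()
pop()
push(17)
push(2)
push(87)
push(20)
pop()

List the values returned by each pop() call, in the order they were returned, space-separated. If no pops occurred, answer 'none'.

Answer: 7 39 76 88 2

Derivation:
push(7): heap contents = [7]
pop() → 7: heap contents = []
push(76): heap contents = [76]
push(88): heap contents = [76, 88]
push(39): heap contents = [39, 76, 88]
pop() → 39: heap contents = [76, 88]
pop() → 76: heap contents = [88]
pop() → 88: heap contents = []
push(17): heap contents = [17]
push(2): heap contents = [2, 17]
push(87): heap contents = [2, 17, 87]
push(20): heap contents = [2, 17, 20, 87]
pop() → 2: heap contents = [17, 20, 87]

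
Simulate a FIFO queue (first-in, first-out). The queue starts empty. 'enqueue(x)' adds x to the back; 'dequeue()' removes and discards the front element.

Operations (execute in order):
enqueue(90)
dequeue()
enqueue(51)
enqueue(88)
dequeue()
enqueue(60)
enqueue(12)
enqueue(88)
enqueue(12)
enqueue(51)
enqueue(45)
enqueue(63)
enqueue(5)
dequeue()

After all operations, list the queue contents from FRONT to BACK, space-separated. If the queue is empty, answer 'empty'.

enqueue(90): [90]
dequeue(): []
enqueue(51): [51]
enqueue(88): [51, 88]
dequeue(): [88]
enqueue(60): [88, 60]
enqueue(12): [88, 60, 12]
enqueue(88): [88, 60, 12, 88]
enqueue(12): [88, 60, 12, 88, 12]
enqueue(51): [88, 60, 12, 88, 12, 51]
enqueue(45): [88, 60, 12, 88, 12, 51, 45]
enqueue(63): [88, 60, 12, 88, 12, 51, 45, 63]
enqueue(5): [88, 60, 12, 88, 12, 51, 45, 63, 5]
dequeue(): [60, 12, 88, 12, 51, 45, 63, 5]

Answer: 60 12 88 12 51 45 63 5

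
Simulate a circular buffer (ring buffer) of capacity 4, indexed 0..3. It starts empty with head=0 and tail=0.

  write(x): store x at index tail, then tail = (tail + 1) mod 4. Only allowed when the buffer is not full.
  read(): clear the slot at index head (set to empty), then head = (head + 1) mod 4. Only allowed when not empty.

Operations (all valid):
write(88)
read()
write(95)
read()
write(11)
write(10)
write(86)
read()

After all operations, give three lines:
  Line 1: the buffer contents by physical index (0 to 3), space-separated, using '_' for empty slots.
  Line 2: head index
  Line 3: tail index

Answer: 86 _ _ 10
3
1

Derivation:
write(88): buf=[88 _ _ _], head=0, tail=1, size=1
read(): buf=[_ _ _ _], head=1, tail=1, size=0
write(95): buf=[_ 95 _ _], head=1, tail=2, size=1
read(): buf=[_ _ _ _], head=2, tail=2, size=0
write(11): buf=[_ _ 11 _], head=2, tail=3, size=1
write(10): buf=[_ _ 11 10], head=2, tail=0, size=2
write(86): buf=[86 _ 11 10], head=2, tail=1, size=3
read(): buf=[86 _ _ 10], head=3, tail=1, size=2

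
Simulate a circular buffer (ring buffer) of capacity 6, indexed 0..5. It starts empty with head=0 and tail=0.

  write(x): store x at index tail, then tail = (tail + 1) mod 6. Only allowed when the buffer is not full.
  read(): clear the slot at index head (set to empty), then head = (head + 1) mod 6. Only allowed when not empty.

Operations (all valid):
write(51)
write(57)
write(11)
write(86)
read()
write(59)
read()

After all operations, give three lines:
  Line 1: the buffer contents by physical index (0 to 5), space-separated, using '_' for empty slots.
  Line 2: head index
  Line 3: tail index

write(51): buf=[51 _ _ _ _ _], head=0, tail=1, size=1
write(57): buf=[51 57 _ _ _ _], head=0, tail=2, size=2
write(11): buf=[51 57 11 _ _ _], head=0, tail=3, size=3
write(86): buf=[51 57 11 86 _ _], head=0, tail=4, size=4
read(): buf=[_ 57 11 86 _ _], head=1, tail=4, size=3
write(59): buf=[_ 57 11 86 59 _], head=1, tail=5, size=4
read(): buf=[_ _ 11 86 59 _], head=2, tail=5, size=3

Answer: _ _ 11 86 59 _
2
5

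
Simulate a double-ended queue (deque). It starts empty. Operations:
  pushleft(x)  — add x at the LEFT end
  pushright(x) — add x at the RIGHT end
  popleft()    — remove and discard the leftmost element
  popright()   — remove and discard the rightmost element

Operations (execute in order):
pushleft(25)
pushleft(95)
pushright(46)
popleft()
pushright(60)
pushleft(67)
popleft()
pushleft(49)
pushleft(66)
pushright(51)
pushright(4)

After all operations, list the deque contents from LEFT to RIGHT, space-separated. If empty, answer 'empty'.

Answer: 66 49 25 46 60 51 4

Derivation:
pushleft(25): [25]
pushleft(95): [95, 25]
pushright(46): [95, 25, 46]
popleft(): [25, 46]
pushright(60): [25, 46, 60]
pushleft(67): [67, 25, 46, 60]
popleft(): [25, 46, 60]
pushleft(49): [49, 25, 46, 60]
pushleft(66): [66, 49, 25, 46, 60]
pushright(51): [66, 49, 25, 46, 60, 51]
pushright(4): [66, 49, 25, 46, 60, 51, 4]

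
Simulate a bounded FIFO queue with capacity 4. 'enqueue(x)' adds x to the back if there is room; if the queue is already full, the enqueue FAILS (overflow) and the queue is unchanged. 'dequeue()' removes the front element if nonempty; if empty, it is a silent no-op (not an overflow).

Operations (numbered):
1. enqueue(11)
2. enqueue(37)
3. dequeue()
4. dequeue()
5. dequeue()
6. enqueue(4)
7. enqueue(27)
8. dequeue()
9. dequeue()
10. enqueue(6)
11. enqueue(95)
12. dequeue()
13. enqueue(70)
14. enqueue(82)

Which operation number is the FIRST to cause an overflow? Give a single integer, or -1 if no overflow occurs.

1. enqueue(11): size=1
2. enqueue(37): size=2
3. dequeue(): size=1
4. dequeue(): size=0
5. dequeue(): empty, no-op, size=0
6. enqueue(4): size=1
7. enqueue(27): size=2
8. dequeue(): size=1
9. dequeue(): size=0
10. enqueue(6): size=1
11. enqueue(95): size=2
12. dequeue(): size=1
13. enqueue(70): size=2
14. enqueue(82): size=3

Answer: -1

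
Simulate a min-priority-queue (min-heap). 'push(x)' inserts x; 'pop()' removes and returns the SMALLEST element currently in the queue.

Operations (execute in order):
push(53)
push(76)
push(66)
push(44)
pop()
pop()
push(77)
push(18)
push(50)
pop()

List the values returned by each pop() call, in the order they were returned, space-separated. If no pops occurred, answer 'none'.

Answer: 44 53 18

Derivation:
push(53): heap contents = [53]
push(76): heap contents = [53, 76]
push(66): heap contents = [53, 66, 76]
push(44): heap contents = [44, 53, 66, 76]
pop() → 44: heap contents = [53, 66, 76]
pop() → 53: heap contents = [66, 76]
push(77): heap contents = [66, 76, 77]
push(18): heap contents = [18, 66, 76, 77]
push(50): heap contents = [18, 50, 66, 76, 77]
pop() → 18: heap contents = [50, 66, 76, 77]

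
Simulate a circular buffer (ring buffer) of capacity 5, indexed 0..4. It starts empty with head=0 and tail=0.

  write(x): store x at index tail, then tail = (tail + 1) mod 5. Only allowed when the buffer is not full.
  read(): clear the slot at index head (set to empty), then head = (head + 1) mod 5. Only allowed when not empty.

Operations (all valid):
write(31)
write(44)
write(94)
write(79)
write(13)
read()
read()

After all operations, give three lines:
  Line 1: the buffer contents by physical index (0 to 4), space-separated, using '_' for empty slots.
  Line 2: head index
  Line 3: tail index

Answer: _ _ 94 79 13
2
0

Derivation:
write(31): buf=[31 _ _ _ _], head=0, tail=1, size=1
write(44): buf=[31 44 _ _ _], head=0, tail=2, size=2
write(94): buf=[31 44 94 _ _], head=0, tail=3, size=3
write(79): buf=[31 44 94 79 _], head=0, tail=4, size=4
write(13): buf=[31 44 94 79 13], head=0, tail=0, size=5
read(): buf=[_ 44 94 79 13], head=1, tail=0, size=4
read(): buf=[_ _ 94 79 13], head=2, tail=0, size=3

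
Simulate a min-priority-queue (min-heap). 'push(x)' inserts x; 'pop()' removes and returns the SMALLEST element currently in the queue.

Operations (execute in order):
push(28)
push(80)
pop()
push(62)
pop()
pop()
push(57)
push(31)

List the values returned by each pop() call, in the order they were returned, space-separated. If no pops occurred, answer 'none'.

Answer: 28 62 80

Derivation:
push(28): heap contents = [28]
push(80): heap contents = [28, 80]
pop() → 28: heap contents = [80]
push(62): heap contents = [62, 80]
pop() → 62: heap contents = [80]
pop() → 80: heap contents = []
push(57): heap contents = [57]
push(31): heap contents = [31, 57]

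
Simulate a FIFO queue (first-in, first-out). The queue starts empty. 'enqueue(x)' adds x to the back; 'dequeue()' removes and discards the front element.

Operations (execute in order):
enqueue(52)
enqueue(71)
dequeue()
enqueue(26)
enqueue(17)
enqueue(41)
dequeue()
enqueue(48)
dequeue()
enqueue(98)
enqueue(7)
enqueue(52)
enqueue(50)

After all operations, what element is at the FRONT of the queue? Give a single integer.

Answer: 17

Derivation:
enqueue(52): queue = [52]
enqueue(71): queue = [52, 71]
dequeue(): queue = [71]
enqueue(26): queue = [71, 26]
enqueue(17): queue = [71, 26, 17]
enqueue(41): queue = [71, 26, 17, 41]
dequeue(): queue = [26, 17, 41]
enqueue(48): queue = [26, 17, 41, 48]
dequeue(): queue = [17, 41, 48]
enqueue(98): queue = [17, 41, 48, 98]
enqueue(7): queue = [17, 41, 48, 98, 7]
enqueue(52): queue = [17, 41, 48, 98, 7, 52]
enqueue(50): queue = [17, 41, 48, 98, 7, 52, 50]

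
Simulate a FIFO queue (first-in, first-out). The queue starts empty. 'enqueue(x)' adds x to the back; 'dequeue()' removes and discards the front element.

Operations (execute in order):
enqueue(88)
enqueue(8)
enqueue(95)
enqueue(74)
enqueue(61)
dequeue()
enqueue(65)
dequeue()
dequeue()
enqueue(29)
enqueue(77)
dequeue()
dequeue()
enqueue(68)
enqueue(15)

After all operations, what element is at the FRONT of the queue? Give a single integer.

Answer: 65

Derivation:
enqueue(88): queue = [88]
enqueue(8): queue = [88, 8]
enqueue(95): queue = [88, 8, 95]
enqueue(74): queue = [88, 8, 95, 74]
enqueue(61): queue = [88, 8, 95, 74, 61]
dequeue(): queue = [8, 95, 74, 61]
enqueue(65): queue = [8, 95, 74, 61, 65]
dequeue(): queue = [95, 74, 61, 65]
dequeue(): queue = [74, 61, 65]
enqueue(29): queue = [74, 61, 65, 29]
enqueue(77): queue = [74, 61, 65, 29, 77]
dequeue(): queue = [61, 65, 29, 77]
dequeue(): queue = [65, 29, 77]
enqueue(68): queue = [65, 29, 77, 68]
enqueue(15): queue = [65, 29, 77, 68, 15]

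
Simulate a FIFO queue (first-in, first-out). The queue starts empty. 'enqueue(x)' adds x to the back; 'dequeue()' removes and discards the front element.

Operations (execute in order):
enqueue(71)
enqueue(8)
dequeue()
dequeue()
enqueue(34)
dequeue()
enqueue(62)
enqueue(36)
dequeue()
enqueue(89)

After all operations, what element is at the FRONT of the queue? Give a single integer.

Answer: 36

Derivation:
enqueue(71): queue = [71]
enqueue(8): queue = [71, 8]
dequeue(): queue = [8]
dequeue(): queue = []
enqueue(34): queue = [34]
dequeue(): queue = []
enqueue(62): queue = [62]
enqueue(36): queue = [62, 36]
dequeue(): queue = [36]
enqueue(89): queue = [36, 89]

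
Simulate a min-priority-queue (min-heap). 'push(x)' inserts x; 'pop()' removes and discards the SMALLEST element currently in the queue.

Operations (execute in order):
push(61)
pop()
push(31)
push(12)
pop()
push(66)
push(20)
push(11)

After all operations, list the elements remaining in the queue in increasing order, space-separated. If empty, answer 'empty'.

Answer: 11 20 31 66

Derivation:
push(61): heap contents = [61]
pop() → 61: heap contents = []
push(31): heap contents = [31]
push(12): heap contents = [12, 31]
pop() → 12: heap contents = [31]
push(66): heap contents = [31, 66]
push(20): heap contents = [20, 31, 66]
push(11): heap contents = [11, 20, 31, 66]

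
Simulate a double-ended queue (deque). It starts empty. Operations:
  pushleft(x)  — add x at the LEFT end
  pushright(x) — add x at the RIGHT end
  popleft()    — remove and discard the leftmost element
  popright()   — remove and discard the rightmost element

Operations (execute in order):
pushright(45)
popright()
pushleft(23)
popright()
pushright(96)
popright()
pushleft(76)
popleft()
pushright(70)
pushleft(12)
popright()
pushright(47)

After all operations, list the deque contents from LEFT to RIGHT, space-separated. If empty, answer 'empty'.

pushright(45): [45]
popright(): []
pushleft(23): [23]
popright(): []
pushright(96): [96]
popright(): []
pushleft(76): [76]
popleft(): []
pushright(70): [70]
pushleft(12): [12, 70]
popright(): [12]
pushright(47): [12, 47]

Answer: 12 47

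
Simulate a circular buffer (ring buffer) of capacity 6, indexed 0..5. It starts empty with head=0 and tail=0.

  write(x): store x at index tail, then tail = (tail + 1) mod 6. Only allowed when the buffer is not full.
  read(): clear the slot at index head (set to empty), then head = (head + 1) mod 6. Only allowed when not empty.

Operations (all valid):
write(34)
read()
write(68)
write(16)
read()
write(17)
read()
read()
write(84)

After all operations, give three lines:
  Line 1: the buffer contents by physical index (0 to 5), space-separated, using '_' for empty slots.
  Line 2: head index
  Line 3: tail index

Answer: _ _ _ _ 84 _
4
5

Derivation:
write(34): buf=[34 _ _ _ _ _], head=0, tail=1, size=1
read(): buf=[_ _ _ _ _ _], head=1, tail=1, size=0
write(68): buf=[_ 68 _ _ _ _], head=1, tail=2, size=1
write(16): buf=[_ 68 16 _ _ _], head=1, tail=3, size=2
read(): buf=[_ _ 16 _ _ _], head=2, tail=3, size=1
write(17): buf=[_ _ 16 17 _ _], head=2, tail=4, size=2
read(): buf=[_ _ _ 17 _ _], head=3, tail=4, size=1
read(): buf=[_ _ _ _ _ _], head=4, tail=4, size=0
write(84): buf=[_ _ _ _ 84 _], head=4, tail=5, size=1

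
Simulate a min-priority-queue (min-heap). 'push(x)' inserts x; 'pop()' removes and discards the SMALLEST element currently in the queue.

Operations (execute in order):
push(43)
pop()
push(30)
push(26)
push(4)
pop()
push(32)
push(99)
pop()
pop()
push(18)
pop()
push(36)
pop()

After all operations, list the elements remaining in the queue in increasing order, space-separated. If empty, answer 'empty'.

push(43): heap contents = [43]
pop() → 43: heap contents = []
push(30): heap contents = [30]
push(26): heap contents = [26, 30]
push(4): heap contents = [4, 26, 30]
pop() → 4: heap contents = [26, 30]
push(32): heap contents = [26, 30, 32]
push(99): heap contents = [26, 30, 32, 99]
pop() → 26: heap contents = [30, 32, 99]
pop() → 30: heap contents = [32, 99]
push(18): heap contents = [18, 32, 99]
pop() → 18: heap contents = [32, 99]
push(36): heap contents = [32, 36, 99]
pop() → 32: heap contents = [36, 99]

Answer: 36 99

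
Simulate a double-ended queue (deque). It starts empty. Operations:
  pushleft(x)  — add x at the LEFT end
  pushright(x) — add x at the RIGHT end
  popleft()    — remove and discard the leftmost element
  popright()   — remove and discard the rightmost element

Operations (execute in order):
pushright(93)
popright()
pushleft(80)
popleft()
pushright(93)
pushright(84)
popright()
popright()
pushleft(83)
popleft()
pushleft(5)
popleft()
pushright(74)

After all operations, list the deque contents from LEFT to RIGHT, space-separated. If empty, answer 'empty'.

pushright(93): [93]
popright(): []
pushleft(80): [80]
popleft(): []
pushright(93): [93]
pushright(84): [93, 84]
popright(): [93]
popright(): []
pushleft(83): [83]
popleft(): []
pushleft(5): [5]
popleft(): []
pushright(74): [74]

Answer: 74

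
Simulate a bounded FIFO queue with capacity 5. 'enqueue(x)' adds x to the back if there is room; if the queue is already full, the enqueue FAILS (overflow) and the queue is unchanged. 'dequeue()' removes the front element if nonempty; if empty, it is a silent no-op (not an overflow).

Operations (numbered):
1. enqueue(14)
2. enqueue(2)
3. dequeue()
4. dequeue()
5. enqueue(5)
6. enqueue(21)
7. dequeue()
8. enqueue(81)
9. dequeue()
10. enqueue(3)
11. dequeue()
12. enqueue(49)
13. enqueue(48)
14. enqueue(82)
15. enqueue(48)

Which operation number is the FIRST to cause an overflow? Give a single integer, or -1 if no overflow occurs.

1. enqueue(14): size=1
2. enqueue(2): size=2
3. dequeue(): size=1
4. dequeue(): size=0
5. enqueue(5): size=1
6. enqueue(21): size=2
7. dequeue(): size=1
8. enqueue(81): size=2
9. dequeue(): size=1
10. enqueue(3): size=2
11. dequeue(): size=1
12. enqueue(49): size=2
13. enqueue(48): size=3
14. enqueue(82): size=4
15. enqueue(48): size=5

Answer: -1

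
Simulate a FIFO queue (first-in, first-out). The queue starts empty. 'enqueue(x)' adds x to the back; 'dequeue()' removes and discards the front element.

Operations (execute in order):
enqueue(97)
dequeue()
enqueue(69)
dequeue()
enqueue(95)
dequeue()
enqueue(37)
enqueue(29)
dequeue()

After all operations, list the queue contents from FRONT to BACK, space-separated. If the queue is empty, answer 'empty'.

Answer: 29

Derivation:
enqueue(97): [97]
dequeue(): []
enqueue(69): [69]
dequeue(): []
enqueue(95): [95]
dequeue(): []
enqueue(37): [37]
enqueue(29): [37, 29]
dequeue(): [29]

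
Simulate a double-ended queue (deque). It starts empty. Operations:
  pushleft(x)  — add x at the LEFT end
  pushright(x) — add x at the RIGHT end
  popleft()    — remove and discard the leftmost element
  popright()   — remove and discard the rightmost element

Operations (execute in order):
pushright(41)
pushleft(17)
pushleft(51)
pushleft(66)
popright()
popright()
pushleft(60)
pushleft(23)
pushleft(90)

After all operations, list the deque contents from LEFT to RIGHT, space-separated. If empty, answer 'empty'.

Answer: 90 23 60 66 51

Derivation:
pushright(41): [41]
pushleft(17): [17, 41]
pushleft(51): [51, 17, 41]
pushleft(66): [66, 51, 17, 41]
popright(): [66, 51, 17]
popright(): [66, 51]
pushleft(60): [60, 66, 51]
pushleft(23): [23, 60, 66, 51]
pushleft(90): [90, 23, 60, 66, 51]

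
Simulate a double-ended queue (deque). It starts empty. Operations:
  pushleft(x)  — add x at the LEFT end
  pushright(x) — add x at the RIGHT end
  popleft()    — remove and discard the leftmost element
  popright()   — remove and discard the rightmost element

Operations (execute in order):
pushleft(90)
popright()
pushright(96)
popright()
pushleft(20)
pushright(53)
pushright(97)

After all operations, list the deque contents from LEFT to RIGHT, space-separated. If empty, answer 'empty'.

pushleft(90): [90]
popright(): []
pushright(96): [96]
popright(): []
pushleft(20): [20]
pushright(53): [20, 53]
pushright(97): [20, 53, 97]

Answer: 20 53 97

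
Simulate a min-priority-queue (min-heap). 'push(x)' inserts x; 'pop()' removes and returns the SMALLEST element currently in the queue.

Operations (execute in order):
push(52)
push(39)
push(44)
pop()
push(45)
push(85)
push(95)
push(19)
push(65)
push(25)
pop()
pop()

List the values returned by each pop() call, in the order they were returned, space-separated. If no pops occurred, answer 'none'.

push(52): heap contents = [52]
push(39): heap contents = [39, 52]
push(44): heap contents = [39, 44, 52]
pop() → 39: heap contents = [44, 52]
push(45): heap contents = [44, 45, 52]
push(85): heap contents = [44, 45, 52, 85]
push(95): heap contents = [44, 45, 52, 85, 95]
push(19): heap contents = [19, 44, 45, 52, 85, 95]
push(65): heap contents = [19, 44, 45, 52, 65, 85, 95]
push(25): heap contents = [19, 25, 44, 45, 52, 65, 85, 95]
pop() → 19: heap contents = [25, 44, 45, 52, 65, 85, 95]
pop() → 25: heap contents = [44, 45, 52, 65, 85, 95]

Answer: 39 19 25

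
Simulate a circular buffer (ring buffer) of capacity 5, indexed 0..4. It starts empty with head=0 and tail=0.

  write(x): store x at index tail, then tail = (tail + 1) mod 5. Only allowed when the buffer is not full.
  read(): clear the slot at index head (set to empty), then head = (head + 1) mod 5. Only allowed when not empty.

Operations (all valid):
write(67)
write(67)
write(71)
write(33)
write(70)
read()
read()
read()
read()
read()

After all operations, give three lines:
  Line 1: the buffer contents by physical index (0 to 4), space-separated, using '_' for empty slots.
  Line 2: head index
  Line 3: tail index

write(67): buf=[67 _ _ _ _], head=0, tail=1, size=1
write(67): buf=[67 67 _ _ _], head=0, tail=2, size=2
write(71): buf=[67 67 71 _ _], head=0, tail=3, size=3
write(33): buf=[67 67 71 33 _], head=0, tail=4, size=4
write(70): buf=[67 67 71 33 70], head=0, tail=0, size=5
read(): buf=[_ 67 71 33 70], head=1, tail=0, size=4
read(): buf=[_ _ 71 33 70], head=2, tail=0, size=3
read(): buf=[_ _ _ 33 70], head=3, tail=0, size=2
read(): buf=[_ _ _ _ 70], head=4, tail=0, size=1
read(): buf=[_ _ _ _ _], head=0, tail=0, size=0

Answer: _ _ _ _ _
0
0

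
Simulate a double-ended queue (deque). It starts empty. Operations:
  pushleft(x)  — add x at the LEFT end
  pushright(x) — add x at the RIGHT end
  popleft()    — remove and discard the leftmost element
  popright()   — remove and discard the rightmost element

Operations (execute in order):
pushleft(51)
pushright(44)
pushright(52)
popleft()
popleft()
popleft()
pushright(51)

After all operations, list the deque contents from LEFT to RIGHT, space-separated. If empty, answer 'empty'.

pushleft(51): [51]
pushright(44): [51, 44]
pushright(52): [51, 44, 52]
popleft(): [44, 52]
popleft(): [52]
popleft(): []
pushright(51): [51]

Answer: 51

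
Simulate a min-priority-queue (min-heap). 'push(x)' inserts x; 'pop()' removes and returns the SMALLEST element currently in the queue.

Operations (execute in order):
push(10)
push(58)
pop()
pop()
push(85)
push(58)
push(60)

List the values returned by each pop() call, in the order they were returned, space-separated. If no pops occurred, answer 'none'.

push(10): heap contents = [10]
push(58): heap contents = [10, 58]
pop() → 10: heap contents = [58]
pop() → 58: heap contents = []
push(85): heap contents = [85]
push(58): heap contents = [58, 85]
push(60): heap contents = [58, 60, 85]

Answer: 10 58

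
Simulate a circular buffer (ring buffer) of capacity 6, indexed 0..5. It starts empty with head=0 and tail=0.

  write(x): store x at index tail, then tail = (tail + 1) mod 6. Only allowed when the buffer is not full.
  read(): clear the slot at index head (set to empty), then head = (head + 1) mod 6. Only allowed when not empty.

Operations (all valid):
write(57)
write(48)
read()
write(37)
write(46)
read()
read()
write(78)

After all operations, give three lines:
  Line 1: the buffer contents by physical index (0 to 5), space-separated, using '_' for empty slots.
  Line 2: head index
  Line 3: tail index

Answer: _ _ _ 46 78 _
3
5

Derivation:
write(57): buf=[57 _ _ _ _ _], head=0, tail=1, size=1
write(48): buf=[57 48 _ _ _ _], head=0, tail=2, size=2
read(): buf=[_ 48 _ _ _ _], head=1, tail=2, size=1
write(37): buf=[_ 48 37 _ _ _], head=1, tail=3, size=2
write(46): buf=[_ 48 37 46 _ _], head=1, tail=4, size=3
read(): buf=[_ _ 37 46 _ _], head=2, tail=4, size=2
read(): buf=[_ _ _ 46 _ _], head=3, tail=4, size=1
write(78): buf=[_ _ _ 46 78 _], head=3, tail=5, size=2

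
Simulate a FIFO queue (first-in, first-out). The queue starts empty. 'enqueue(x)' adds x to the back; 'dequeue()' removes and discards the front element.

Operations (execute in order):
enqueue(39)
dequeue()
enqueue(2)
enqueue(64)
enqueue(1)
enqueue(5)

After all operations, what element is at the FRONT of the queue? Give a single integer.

Answer: 2

Derivation:
enqueue(39): queue = [39]
dequeue(): queue = []
enqueue(2): queue = [2]
enqueue(64): queue = [2, 64]
enqueue(1): queue = [2, 64, 1]
enqueue(5): queue = [2, 64, 1, 5]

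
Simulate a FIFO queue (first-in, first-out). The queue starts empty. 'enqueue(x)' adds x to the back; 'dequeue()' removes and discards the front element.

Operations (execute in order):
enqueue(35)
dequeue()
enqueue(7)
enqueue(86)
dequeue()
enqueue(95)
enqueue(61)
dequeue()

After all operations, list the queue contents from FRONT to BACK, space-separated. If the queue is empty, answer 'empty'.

Answer: 95 61

Derivation:
enqueue(35): [35]
dequeue(): []
enqueue(7): [7]
enqueue(86): [7, 86]
dequeue(): [86]
enqueue(95): [86, 95]
enqueue(61): [86, 95, 61]
dequeue(): [95, 61]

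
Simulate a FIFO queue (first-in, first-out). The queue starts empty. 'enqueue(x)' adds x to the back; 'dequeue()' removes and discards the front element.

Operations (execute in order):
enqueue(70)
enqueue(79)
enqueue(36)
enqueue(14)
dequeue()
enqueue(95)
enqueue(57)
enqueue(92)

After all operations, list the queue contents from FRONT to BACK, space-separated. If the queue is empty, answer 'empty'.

enqueue(70): [70]
enqueue(79): [70, 79]
enqueue(36): [70, 79, 36]
enqueue(14): [70, 79, 36, 14]
dequeue(): [79, 36, 14]
enqueue(95): [79, 36, 14, 95]
enqueue(57): [79, 36, 14, 95, 57]
enqueue(92): [79, 36, 14, 95, 57, 92]

Answer: 79 36 14 95 57 92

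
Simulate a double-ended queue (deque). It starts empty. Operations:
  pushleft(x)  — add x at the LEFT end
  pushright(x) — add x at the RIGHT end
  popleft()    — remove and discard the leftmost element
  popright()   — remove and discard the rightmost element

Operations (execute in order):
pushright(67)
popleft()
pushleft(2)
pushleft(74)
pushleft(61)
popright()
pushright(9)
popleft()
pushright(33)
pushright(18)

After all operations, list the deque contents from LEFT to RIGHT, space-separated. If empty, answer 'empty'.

Answer: 74 9 33 18

Derivation:
pushright(67): [67]
popleft(): []
pushleft(2): [2]
pushleft(74): [74, 2]
pushleft(61): [61, 74, 2]
popright(): [61, 74]
pushright(9): [61, 74, 9]
popleft(): [74, 9]
pushright(33): [74, 9, 33]
pushright(18): [74, 9, 33, 18]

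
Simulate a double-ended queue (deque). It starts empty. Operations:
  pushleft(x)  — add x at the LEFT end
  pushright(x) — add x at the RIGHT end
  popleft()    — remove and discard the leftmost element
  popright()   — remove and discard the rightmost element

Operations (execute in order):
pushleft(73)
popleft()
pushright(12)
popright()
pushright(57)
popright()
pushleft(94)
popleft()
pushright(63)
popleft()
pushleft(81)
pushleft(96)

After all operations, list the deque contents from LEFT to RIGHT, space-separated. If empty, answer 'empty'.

Answer: 96 81

Derivation:
pushleft(73): [73]
popleft(): []
pushright(12): [12]
popright(): []
pushright(57): [57]
popright(): []
pushleft(94): [94]
popleft(): []
pushright(63): [63]
popleft(): []
pushleft(81): [81]
pushleft(96): [96, 81]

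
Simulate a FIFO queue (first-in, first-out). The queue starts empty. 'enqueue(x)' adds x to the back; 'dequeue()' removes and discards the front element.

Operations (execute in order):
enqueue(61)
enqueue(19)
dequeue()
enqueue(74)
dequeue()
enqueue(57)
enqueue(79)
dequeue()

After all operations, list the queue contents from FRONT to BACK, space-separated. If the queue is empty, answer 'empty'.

enqueue(61): [61]
enqueue(19): [61, 19]
dequeue(): [19]
enqueue(74): [19, 74]
dequeue(): [74]
enqueue(57): [74, 57]
enqueue(79): [74, 57, 79]
dequeue(): [57, 79]

Answer: 57 79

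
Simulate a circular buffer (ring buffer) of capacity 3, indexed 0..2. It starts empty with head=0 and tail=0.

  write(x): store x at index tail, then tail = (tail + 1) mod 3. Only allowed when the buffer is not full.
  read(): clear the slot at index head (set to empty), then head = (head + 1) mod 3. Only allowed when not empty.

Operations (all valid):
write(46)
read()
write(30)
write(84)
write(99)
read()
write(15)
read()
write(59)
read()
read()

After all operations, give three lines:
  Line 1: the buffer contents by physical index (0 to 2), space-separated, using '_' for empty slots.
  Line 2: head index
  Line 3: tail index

write(46): buf=[46 _ _], head=0, tail=1, size=1
read(): buf=[_ _ _], head=1, tail=1, size=0
write(30): buf=[_ 30 _], head=1, tail=2, size=1
write(84): buf=[_ 30 84], head=1, tail=0, size=2
write(99): buf=[99 30 84], head=1, tail=1, size=3
read(): buf=[99 _ 84], head=2, tail=1, size=2
write(15): buf=[99 15 84], head=2, tail=2, size=3
read(): buf=[99 15 _], head=0, tail=2, size=2
write(59): buf=[99 15 59], head=0, tail=0, size=3
read(): buf=[_ 15 59], head=1, tail=0, size=2
read(): buf=[_ _ 59], head=2, tail=0, size=1

Answer: _ _ 59
2
0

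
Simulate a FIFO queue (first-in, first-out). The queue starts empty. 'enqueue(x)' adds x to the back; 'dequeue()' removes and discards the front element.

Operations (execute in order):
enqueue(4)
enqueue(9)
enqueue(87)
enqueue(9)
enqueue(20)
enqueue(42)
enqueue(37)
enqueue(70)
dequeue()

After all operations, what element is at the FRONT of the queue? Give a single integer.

enqueue(4): queue = [4]
enqueue(9): queue = [4, 9]
enqueue(87): queue = [4, 9, 87]
enqueue(9): queue = [4, 9, 87, 9]
enqueue(20): queue = [4, 9, 87, 9, 20]
enqueue(42): queue = [4, 9, 87, 9, 20, 42]
enqueue(37): queue = [4, 9, 87, 9, 20, 42, 37]
enqueue(70): queue = [4, 9, 87, 9, 20, 42, 37, 70]
dequeue(): queue = [9, 87, 9, 20, 42, 37, 70]

Answer: 9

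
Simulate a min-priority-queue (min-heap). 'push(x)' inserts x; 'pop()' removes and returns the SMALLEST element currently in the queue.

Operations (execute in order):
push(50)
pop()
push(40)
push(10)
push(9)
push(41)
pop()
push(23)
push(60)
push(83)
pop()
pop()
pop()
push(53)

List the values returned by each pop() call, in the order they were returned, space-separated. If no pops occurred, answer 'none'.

push(50): heap contents = [50]
pop() → 50: heap contents = []
push(40): heap contents = [40]
push(10): heap contents = [10, 40]
push(9): heap contents = [9, 10, 40]
push(41): heap contents = [9, 10, 40, 41]
pop() → 9: heap contents = [10, 40, 41]
push(23): heap contents = [10, 23, 40, 41]
push(60): heap contents = [10, 23, 40, 41, 60]
push(83): heap contents = [10, 23, 40, 41, 60, 83]
pop() → 10: heap contents = [23, 40, 41, 60, 83]
pop() → 23: heap contents = [40, 41, 60, 83]
pop() → 40: heap contents = [41, 60, 83]
push(53): heap contents = [41, 53, 60, 83]

Answer: 50 9 10 23 40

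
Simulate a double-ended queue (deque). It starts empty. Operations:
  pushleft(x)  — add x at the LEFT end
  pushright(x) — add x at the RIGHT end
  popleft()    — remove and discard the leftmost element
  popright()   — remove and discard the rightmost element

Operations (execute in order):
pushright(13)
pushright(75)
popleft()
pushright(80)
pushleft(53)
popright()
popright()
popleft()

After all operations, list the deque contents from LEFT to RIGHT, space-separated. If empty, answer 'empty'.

pushright(13): [13]
pushright(75): [13, 75]
popleft(): [75]
pushright(80): [75, 80]
pushleft(53): [53, 75, 80]
popright(): [53, 75]
popright(): [53]
popleft(): []

Answer: empty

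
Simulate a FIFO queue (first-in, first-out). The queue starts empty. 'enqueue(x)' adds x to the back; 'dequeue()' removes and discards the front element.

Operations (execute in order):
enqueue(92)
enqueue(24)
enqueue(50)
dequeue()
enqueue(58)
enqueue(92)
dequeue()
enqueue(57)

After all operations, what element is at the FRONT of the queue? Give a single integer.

Answer: 50

Derivation:
enqueue(92): queue = [92]
enqueue(24): queue = [92, 24]
enqueue(50): queue = [92, 24, 50]
dequeue(): queue = [24, 50]
enqueue(58): queue = [24, 50, 58]
enqueue(92): queue = [24, 50, 58, 92]
dequeue(): queue = [50, 58, 92]
enqueue(57): queue = [50, 58, 92, 57]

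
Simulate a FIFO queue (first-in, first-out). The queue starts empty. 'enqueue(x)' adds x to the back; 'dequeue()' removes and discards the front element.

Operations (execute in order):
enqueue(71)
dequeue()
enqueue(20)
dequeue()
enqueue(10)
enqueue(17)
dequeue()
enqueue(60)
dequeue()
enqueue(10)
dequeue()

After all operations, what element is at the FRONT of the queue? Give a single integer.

Answer: 10

Derivation:
enqueue(71): queue = [71]
dequeue(): queue = []
enqueue(20): queue = [20]
dequeue(): queue = []
enqueue(10): queue = [10]
enqueue(17): queue = [10, 17]
dequeue(): queue = [17]
enqueue(60): queue = [17, 60]
dequeue(): queue = [60]
enqueue(10): queue = [60, 10]
dequeue(): queue = [10]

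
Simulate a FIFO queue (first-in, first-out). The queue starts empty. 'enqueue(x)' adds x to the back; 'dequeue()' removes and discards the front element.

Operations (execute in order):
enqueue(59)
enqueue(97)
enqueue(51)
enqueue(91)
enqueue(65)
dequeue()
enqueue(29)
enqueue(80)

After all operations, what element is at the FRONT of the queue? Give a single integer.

enqueue(59): queue = [59]
enqueue(97): queue = [59, 97]
enqueue(51): queue = [59, 97, 51]
enqueue(91): queue = [59, 97, 51, 91]
enqueue(65): queue = [59, 97, 51, 91, 65]
dequeue(): queue = [97, 51, 91, 65]
enqueue(29): queue = [97, 51, 91, 65, 29]
enqueue(80): queue = [97, 51, 91, 65, 29, 80]

Answer: 97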